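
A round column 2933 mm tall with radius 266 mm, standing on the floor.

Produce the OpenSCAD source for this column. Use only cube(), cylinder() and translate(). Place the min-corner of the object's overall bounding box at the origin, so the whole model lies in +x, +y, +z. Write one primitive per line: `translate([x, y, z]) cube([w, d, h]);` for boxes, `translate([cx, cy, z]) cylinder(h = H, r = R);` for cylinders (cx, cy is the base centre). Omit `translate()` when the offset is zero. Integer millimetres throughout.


translate([266, 266, 0]) cylinder(h = 2933, r = 266);


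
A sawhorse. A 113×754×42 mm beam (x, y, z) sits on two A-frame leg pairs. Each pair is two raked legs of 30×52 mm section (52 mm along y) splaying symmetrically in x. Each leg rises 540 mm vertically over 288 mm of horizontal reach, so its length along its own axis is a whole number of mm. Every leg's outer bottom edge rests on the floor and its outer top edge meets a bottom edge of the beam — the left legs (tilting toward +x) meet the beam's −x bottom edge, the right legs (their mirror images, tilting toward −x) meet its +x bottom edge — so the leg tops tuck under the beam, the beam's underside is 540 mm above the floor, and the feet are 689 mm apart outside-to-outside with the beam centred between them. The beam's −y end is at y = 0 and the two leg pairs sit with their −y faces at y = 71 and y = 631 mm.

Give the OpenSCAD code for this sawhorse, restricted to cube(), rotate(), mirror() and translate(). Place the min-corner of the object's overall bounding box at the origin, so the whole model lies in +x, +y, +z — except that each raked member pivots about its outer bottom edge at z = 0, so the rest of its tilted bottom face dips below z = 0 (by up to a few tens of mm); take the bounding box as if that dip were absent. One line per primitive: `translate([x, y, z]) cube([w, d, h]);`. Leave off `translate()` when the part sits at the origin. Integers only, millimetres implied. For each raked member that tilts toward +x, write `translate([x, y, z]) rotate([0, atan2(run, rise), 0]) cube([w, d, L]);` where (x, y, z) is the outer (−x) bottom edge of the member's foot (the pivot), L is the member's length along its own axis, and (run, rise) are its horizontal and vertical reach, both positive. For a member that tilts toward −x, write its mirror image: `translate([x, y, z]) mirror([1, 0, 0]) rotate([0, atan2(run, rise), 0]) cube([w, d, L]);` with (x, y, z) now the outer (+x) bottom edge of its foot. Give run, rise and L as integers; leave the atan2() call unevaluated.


translate([288, 0, 540]) cube([113, 754, 42]);
translate([0, 71, 0]) rotate([0, atan2(288, 540), 0]) cube([30, 52, 612]);
translate([689, 71, 0]) mirror([1, 0, 0]) rotate([0, atan2(288, 540), 0]) cube([30, 52, 612]);
translate([0, 631, 0]) rotate([0, atan2(288, 540), 0]) cube([30, 52, 612]);
translate([689, 631, 0]) mirror([1, 0, 0]) rotate([0, atan2(288, 540), 0]) cube([30, 52, 612]);


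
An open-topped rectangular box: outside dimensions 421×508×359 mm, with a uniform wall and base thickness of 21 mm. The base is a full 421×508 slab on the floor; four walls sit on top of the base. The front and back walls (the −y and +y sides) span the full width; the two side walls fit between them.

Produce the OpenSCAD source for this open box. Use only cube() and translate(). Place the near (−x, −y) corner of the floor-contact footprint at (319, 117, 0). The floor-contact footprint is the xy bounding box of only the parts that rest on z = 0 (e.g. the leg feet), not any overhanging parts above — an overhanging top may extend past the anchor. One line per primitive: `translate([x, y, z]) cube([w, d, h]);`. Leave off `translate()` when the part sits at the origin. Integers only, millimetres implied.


translate([319, 117, 0]) cube([421, 508, 21]);
translate([319, 117, 21]) cube([421, 21, 338]);
translate([319, 604, 21]) cube([421, 21, 338]);
translate([319, 138, 21]) cube([21, 466, 338]);
translate([719, 138, 21]) cube([21, 466, 338]);


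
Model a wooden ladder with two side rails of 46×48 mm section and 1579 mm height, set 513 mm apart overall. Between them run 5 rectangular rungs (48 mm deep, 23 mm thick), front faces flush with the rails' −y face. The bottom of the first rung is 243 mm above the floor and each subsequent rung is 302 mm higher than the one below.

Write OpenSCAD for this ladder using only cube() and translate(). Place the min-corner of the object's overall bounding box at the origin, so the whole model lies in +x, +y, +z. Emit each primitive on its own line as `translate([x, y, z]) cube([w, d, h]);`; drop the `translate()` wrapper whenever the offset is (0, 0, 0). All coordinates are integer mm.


cube([46, 48, 1579]);
translate([467, 0, 0]) cube([46, 48, 1579]);
translate([46, 0, 243]) cube([421, 48, 23]);
translate([46, 0, 545]) cube([421, 48, 23]);
translate([46, 0, 847]) cube([421, 48, 23]);
translate([46, 0, 1149]) cube([421, 48, 23]);
translate([46, 0, 1451]) cube([421, 48, 23]);


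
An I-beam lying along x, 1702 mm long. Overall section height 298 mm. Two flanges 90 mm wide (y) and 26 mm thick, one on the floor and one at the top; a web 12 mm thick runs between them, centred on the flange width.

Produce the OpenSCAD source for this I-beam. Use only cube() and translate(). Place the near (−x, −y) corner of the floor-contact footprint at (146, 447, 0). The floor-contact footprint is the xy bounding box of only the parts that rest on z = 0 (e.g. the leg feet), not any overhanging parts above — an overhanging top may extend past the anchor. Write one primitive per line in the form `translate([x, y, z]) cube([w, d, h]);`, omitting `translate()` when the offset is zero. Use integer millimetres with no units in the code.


translate([146, 447, 0]) cube([1702, 90, 26]);
translate([146, 486, 26]) cube([1702, 12, 246]);
translate([146, 447, 272]) cube([1702, 90, 26]);


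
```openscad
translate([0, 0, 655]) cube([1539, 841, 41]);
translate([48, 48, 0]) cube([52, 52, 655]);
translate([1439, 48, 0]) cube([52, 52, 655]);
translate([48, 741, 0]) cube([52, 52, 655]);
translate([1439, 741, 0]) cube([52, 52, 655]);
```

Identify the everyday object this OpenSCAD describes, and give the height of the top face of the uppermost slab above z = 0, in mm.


A table. The table height is 696 mm.

A 1539×841×41 slab sits at z = 655 on four 52 mm square posts — a table. The top surface is at 655 + 41 = 696 mm.


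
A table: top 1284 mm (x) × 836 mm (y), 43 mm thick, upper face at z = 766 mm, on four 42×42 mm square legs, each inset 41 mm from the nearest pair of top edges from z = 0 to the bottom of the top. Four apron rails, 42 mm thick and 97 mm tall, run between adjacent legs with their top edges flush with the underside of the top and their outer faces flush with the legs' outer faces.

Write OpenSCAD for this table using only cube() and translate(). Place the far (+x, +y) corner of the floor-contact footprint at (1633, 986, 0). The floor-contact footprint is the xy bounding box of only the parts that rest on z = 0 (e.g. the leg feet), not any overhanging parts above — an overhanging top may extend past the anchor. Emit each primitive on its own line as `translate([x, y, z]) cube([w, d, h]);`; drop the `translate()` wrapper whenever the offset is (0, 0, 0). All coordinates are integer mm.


translate([390, 191, 723]) cube([1284, 836, 43]);
translate([431, 232, 0]) cube([42, 42, 723]);
translate([1591, 232, 0]) cube([42, 42, 723]);
translate([431, 944, 0]) cube([42, 42, 723]);
translate([1591, 944, 0]) cube([42, 42, 723]);
translate([473, 232, 626]) cube([1118, 42, 97]);
translate([473, 944, 626]) cube([1118, 42, 97]);
translate([431, 274, 626]) cube([42, 670, 97]);
translate([1591, 274, 626]) cube([42, 670, 97]);


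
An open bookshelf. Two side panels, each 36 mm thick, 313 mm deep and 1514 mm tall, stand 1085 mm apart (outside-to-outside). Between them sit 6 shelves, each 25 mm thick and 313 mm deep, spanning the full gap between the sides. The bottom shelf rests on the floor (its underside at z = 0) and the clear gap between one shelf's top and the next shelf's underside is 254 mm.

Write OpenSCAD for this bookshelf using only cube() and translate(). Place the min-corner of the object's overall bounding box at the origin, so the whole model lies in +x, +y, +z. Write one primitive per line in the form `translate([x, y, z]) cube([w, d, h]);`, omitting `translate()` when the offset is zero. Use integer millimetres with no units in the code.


cube([36, 313, 1514]);
translate([1049, 0, 0]) cube([36, 313, 1514]);
translate([36, 0, 0]) cube([1013, 313, 25]);
translate([36, 0, 279]) cube([1013, 313, 25]);
translate([36, 0, 558]) cube([1013, 313, 25]);
translate([36, 0, 837]) cube([1013, 313, 25]);
translate([36, 0, 1116]) cube([1013, 313, 25]);
translate([36, 0, 1395]) cube([1013, 313, 25]);


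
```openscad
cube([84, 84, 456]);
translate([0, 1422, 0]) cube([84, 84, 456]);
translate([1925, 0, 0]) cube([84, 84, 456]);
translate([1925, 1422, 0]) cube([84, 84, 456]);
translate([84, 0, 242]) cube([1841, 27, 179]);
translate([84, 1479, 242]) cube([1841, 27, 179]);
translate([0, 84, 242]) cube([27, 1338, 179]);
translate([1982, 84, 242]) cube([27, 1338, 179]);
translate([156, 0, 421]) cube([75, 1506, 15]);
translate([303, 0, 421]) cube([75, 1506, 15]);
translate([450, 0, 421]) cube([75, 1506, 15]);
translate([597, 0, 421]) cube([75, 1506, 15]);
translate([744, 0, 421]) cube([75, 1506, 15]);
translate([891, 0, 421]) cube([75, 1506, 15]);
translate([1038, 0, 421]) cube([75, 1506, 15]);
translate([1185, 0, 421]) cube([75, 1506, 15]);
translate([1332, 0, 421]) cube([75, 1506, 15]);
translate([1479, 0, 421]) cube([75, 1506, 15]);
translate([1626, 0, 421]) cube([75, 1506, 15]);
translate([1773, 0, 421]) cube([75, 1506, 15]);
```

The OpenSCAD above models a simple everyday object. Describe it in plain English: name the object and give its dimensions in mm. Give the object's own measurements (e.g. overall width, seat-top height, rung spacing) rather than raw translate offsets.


A bed frame 2009 mm long (x) by 1506 mm wide (y). Four 84×84 mm corner posts, 456 mm tall, at the corners of the footprint. Four rails of 27 mm thickness and 179 mm height run between adjacent posts with their undersides at z = 242 mm, their outer faces flush with the outside of the frame (the two x-running rails run between the posts' inner faces; the two y-running rails run between the posts' inner faces). 12 slats, each 75 mm wide (x) and 15 mm thick, lie across the top of the two x-running rails, running the full 1506 mm width of the frame in y; along x they sit between the end posts with a 72 mm gap after the −x posts and between neighbouring slats, leaving 77 mm before the +x posts.


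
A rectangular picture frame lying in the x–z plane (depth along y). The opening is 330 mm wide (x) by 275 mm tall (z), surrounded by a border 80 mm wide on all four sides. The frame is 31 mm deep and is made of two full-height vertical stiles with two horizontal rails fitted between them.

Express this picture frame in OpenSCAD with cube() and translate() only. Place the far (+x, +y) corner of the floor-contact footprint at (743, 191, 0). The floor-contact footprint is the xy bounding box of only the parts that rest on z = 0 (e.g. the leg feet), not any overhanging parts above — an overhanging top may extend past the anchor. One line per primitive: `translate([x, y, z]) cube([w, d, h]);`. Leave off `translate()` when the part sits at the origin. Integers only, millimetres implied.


translate([253, 160, 0]) cube([80, 31, 435]);
translate([663, 160, 0]) cube([80, 31, 435]);
translate([333, 160, 0]) cube([330, 31, 80]);
translate([333, 160, 355]) cube([330, 31, 80]);


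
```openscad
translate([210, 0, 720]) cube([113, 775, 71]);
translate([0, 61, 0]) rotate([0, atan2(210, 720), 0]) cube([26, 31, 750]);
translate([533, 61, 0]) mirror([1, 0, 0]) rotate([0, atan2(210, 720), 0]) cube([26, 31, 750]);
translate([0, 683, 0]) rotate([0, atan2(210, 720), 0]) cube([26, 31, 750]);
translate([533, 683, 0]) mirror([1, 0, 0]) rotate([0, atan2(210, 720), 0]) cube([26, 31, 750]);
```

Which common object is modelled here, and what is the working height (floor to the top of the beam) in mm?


A sawhorse. The overall height is 791 mm.

A beam across two mirrored pairs of raked legs — a sawhorse. The beam's underside is at z = 720 (matching the legs' vertical rise in atan2(210, 720)) and the beam is 71 mm tall, so its top is at 720 + 71 = 791 mm. The raked legs top out at the beam's underside, so that is the highest point.


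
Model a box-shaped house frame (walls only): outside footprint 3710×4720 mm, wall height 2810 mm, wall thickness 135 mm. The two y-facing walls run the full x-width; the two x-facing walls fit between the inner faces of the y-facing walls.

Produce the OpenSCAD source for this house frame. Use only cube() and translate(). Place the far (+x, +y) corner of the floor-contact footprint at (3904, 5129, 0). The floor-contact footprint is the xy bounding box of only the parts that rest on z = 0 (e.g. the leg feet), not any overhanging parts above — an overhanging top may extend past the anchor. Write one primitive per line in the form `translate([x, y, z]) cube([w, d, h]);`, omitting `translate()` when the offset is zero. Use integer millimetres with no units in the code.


translate([194, 409, 0]) cube([3710, 135, 2810]);
translate([194, 4994, 0]) cube([3710, 135, 2810]);
translate([194, 544, 0]) cube([135, 4450, 2810]);
translate([3769, 544, 0]) cube([135, 4450, 2810]);


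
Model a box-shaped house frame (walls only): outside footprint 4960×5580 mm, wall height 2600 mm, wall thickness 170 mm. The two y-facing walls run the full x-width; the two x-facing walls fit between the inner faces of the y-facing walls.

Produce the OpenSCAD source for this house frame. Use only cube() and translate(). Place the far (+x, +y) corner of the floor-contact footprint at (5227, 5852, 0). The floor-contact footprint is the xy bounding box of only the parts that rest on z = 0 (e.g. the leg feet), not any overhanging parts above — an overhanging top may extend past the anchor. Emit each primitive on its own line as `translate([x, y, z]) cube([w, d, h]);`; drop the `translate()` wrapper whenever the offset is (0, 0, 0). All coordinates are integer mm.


translate([267, 272, 0]) cube([4960, 170, 2600]);
translate([267, 5682, 0]) cube([4960, 170, 2600]);
translate([267, 442, 0]) cube([170, 5240, 2600]);
translate([5057, 442, 0]) cube([170, 5240, 2600]);


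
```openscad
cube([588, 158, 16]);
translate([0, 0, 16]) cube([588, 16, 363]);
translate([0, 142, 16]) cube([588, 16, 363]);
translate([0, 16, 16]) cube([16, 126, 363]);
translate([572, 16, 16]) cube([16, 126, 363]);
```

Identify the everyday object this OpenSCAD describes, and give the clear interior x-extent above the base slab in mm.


An open box. The internal width is 556 mm.

A 588×158 base slab with four walls standing on it — an open box. The base is 588 mm wide and the walls are 16 mm thick, so the internal width is 588 − 2 × 16 = 556 mm.


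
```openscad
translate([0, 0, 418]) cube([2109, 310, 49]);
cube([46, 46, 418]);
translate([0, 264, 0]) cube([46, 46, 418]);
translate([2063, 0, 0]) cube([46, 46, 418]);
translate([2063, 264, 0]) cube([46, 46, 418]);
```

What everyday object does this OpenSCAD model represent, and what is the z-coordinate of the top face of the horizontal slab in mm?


A bench. The seat-top height is 467 mm.

A long slab on four corner posts — a bench. The slab sits at z = 418 with thickness 49, so the top is 418 + 49 = 467 mm.


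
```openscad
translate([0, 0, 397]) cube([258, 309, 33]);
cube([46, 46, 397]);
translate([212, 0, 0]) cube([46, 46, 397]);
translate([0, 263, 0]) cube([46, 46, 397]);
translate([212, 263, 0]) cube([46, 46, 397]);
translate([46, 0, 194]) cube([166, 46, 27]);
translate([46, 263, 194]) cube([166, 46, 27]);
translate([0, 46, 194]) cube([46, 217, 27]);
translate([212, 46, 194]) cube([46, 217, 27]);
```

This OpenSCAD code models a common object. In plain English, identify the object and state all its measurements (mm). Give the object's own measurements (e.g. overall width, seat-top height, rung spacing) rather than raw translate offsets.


A four-legged stool. The seat is a 258×309×33 mm slab whose top surface is at z = 430 mm; four square legs, each 46×46 mm in cross-section, run from the floor (z = 0) to the underside of the seat, each flush with a corner of the seat. Four stretchers, 46 mm wide and 27 mm tall, connect adjacent legs with their undersides at z = 194 mm, each running between the inner faces of the legs it joins and aligned with the legs' outer faces on the other axis.


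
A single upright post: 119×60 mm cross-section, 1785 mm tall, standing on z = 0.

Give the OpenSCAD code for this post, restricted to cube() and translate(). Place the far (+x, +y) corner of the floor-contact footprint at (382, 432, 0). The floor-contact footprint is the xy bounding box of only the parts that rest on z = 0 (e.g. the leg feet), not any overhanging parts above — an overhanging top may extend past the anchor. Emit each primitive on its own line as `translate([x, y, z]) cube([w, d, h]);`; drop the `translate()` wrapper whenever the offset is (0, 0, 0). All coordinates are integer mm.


translate([263, 372, 0]) cube([119, 60, 1785]);


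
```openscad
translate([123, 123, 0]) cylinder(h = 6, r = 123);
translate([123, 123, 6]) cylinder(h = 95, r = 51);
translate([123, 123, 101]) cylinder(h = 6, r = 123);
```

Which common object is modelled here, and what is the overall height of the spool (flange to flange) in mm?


A spool. The overall height is 107 mm.

Three coaxial cylinders, large–small–large — a spool. Two 6 mm flanges and a 95 mm core give 6 + 95 + 6 = 107 mm.


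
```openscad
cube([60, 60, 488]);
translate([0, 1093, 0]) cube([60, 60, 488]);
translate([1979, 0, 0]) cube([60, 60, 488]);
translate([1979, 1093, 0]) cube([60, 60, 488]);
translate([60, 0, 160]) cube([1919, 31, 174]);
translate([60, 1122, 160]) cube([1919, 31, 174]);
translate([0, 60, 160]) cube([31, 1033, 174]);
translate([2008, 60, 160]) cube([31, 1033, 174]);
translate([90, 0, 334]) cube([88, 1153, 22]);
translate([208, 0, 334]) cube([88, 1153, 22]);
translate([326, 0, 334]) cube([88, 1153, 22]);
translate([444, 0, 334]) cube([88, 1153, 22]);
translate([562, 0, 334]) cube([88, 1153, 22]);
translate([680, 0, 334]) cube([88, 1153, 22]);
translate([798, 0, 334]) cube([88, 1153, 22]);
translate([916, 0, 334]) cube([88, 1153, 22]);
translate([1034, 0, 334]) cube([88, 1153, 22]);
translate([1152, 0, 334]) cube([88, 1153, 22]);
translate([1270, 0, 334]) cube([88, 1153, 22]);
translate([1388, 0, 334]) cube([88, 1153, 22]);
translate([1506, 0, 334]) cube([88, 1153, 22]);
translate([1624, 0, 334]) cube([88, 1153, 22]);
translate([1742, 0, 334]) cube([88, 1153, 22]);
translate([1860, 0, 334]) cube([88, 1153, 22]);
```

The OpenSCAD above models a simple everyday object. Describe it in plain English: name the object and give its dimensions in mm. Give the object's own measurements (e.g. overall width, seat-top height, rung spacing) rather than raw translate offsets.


A bed frame 2039 mm long (x) by 1153 mm wide (y). Four 60×60 mm corner posts, 488 mm tall, at the corners of the footprint. Four rails of 31 mm thickness and 174 mm height run between adjacent posts with their undersides at z = 160 mm, their outer faces flush with the outside of the frame (the two x-running rails run between the posts' inner faces; the two y-running rails run between the posts' inner faces). 16 slats, each 88 mm wide (x) and 22 mm thick, lie across the top of the two x-running rails, running the full 1153 mm width of the frame in y; along x they sit between the end posts with a 30 mm gap after the −x posts and between neighbouring slats, leaving 31 mm before the +x posts.


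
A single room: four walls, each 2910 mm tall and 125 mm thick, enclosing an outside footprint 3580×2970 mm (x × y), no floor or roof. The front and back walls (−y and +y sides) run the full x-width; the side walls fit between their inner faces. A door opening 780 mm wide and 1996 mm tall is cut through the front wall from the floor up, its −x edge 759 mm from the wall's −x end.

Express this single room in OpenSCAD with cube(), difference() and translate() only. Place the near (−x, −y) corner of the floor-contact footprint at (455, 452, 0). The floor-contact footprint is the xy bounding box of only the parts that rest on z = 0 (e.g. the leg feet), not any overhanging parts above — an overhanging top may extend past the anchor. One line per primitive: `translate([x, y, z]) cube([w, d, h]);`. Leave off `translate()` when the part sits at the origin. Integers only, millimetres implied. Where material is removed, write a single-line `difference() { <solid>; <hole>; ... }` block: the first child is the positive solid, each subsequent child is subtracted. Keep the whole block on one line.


difference() { translate([455, 452, 0]) cube([3580, 125, 2910]); translate([1214, 452, 0]) cube([780, 125, 1996]); }
translate([455, 3297, 0]) cube([3580, 125, 2910]);
translate([455, 577, 0]) cube([125, 2720, 2910]);
translate([3910, 577, 0]) cube([125, 2720, 2910]);


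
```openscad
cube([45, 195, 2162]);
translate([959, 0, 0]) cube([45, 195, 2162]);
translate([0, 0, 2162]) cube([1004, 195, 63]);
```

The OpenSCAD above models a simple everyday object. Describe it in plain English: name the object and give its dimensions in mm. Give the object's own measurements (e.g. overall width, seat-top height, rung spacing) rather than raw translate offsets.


A door frame. The clear opening is 914 mm wide and 2162 mm high. Two 45 mm wide jambs, 195 mm deep, stand either side of the opening from the floor to the top of the opening. A 63 mm thick head sits across the top of both jambs, spanning the full outside width of the frame.


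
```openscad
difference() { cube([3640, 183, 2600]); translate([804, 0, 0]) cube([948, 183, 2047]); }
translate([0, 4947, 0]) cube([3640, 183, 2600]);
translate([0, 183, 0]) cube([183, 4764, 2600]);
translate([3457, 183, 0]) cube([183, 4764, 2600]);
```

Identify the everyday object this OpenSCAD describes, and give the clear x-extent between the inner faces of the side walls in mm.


A single room. The interior width is 3274 mm.

Four walls enclosing a rectangle with a door in the front wall — a room. Outside width 3640 minus two 183 mm walls gives 3274 mm.


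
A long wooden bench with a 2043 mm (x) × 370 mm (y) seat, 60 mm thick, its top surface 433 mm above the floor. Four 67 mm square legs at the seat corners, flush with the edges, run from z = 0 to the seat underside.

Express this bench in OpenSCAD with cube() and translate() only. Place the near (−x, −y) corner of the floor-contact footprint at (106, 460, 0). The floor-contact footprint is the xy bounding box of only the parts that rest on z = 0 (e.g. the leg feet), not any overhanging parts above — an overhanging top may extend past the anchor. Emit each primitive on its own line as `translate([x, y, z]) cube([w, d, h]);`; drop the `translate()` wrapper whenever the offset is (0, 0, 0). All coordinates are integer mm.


// leg_h = 433 − 60 = 373
translate([106, 460, 373]) cube([2043, 370, 60]);
translate([106, 460, 0]) cube([67, 67, 373]);
translate([106, 763, 0]) cube([67, 67, 373]);
translate([2082, 460, 0]) cube([67, 67, 373]);
translate([2082, 763, 0]) cube([67, 67, 373]);


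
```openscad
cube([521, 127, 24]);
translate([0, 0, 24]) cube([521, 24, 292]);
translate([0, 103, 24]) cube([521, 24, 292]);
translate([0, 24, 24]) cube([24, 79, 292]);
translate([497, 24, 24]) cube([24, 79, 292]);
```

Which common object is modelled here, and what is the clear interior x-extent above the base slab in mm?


An open box. The internal width is 473 mm.

A 521×127 base slab with four walls standing on it — an open box. The base is 521 mm wide and the walls are 24 mm thick, so the internal width is 521 − 2 × 24 = 473 mm.


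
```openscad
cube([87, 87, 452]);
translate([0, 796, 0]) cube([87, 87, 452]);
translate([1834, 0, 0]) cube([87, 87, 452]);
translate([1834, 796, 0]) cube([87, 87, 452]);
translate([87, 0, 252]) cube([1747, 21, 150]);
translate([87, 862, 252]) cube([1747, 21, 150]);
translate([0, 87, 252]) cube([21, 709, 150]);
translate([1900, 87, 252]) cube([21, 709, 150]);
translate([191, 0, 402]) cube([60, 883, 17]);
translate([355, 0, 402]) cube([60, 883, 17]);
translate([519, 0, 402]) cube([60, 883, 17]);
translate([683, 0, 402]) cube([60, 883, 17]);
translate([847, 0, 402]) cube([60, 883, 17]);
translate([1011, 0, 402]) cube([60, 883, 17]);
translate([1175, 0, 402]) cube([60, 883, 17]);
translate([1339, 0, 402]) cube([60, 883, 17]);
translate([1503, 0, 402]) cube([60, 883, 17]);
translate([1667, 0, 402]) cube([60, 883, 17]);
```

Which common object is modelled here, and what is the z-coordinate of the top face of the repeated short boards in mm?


A bed frame. The slat-top height is 419 mm.

Four posts, four rails, and a row of slats — a bed frame. Slats sit on the rails at z = 252 + 150 = 402; with slat thickness 17, the top is 419 mm.


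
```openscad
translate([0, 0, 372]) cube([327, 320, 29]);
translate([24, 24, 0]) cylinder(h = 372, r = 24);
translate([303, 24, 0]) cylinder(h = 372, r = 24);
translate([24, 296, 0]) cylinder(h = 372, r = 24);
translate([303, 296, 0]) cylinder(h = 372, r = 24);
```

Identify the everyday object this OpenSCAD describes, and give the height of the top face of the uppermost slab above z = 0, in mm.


A stool. The seat height is 401 mm.

A 327×320×29 slab at z = 372 on four corner cylinders — a stool. The seat top is 372 + 29 = 401 mm.


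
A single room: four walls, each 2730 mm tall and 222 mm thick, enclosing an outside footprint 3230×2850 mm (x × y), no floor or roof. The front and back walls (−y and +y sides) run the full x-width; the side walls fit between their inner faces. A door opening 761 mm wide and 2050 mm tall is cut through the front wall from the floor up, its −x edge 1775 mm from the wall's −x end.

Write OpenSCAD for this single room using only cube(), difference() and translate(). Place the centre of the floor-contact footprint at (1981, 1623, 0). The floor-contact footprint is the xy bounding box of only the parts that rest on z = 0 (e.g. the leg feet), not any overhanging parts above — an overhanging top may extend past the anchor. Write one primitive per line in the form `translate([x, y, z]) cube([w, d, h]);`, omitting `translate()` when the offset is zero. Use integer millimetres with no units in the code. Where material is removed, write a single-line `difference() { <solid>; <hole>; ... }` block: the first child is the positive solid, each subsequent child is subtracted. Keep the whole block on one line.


difference() { translate([366, 198, 0]) cube([3230, 222, 2730]); translate([2141, 198, 0]) cube([761, 222, 2050]); }
translate([366, 2826, 0]) cube([3230, 222, 2730]);
translate([366, 420, 0]) cube([222, 2406, 2730]);
translate([3374, 420, 0]) cube([222, 2406, 2730]);


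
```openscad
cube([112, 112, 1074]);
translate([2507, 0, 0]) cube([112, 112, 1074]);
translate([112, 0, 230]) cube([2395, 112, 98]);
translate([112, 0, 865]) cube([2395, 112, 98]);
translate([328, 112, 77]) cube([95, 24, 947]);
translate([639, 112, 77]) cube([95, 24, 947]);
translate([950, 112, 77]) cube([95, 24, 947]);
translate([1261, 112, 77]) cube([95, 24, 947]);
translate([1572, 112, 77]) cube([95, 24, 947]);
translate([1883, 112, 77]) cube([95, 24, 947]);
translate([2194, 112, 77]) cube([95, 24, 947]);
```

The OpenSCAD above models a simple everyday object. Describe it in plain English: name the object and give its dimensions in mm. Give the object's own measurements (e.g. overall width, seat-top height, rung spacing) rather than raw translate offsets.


A fence section. Two 112×112 mm posts, 1074 mm tall, stand on the floor with a clear span of 2395 mm between their inner faces. Two horizontal rails of 112×98 mm section span the gap between the posts with their undersides at z = 230 mm and z = 865 mm, flush with the posts' −y face. 7 pickets, each 95 mm wide, 24 mm thick and 947 mm tall, are fixed to the +y face of the rails with their bottoms at z = 77 mm, spaced across the span with a 216 mm gap after the −x post and between neighbouring pickets, with 218 mm left before the +x post.


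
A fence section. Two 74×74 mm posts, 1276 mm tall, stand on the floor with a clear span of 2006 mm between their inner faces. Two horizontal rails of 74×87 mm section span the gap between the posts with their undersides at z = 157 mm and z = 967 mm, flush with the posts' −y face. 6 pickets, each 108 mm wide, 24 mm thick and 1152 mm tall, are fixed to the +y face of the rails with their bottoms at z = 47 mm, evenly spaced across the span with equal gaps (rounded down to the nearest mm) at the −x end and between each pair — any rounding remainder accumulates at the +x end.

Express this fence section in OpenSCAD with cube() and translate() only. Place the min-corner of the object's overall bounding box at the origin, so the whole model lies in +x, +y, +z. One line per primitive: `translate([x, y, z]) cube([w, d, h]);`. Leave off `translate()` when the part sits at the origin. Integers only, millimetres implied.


cube([74, 74, 1276]);
translate([2080, 0, 0]) cube([74, 74, 1276]);
translate([74, 0, 157]) cube([2006, 74, 87]);
translate([74, 0, 967]) cube([2006, 74, 87]);
translate([268, 74, 47]) cube([108, 24, 1152]);
translate([570, 74, 47]) cube([108, 24, 1152]);
translate([872, 74, 47]) cube([108, 24, 1152]);
translate([1174, 74, 47]) cube([108, 24, 1152]);
translate([1476, 74, 47]) cube([108, 24, 1152]);
translate([1778, 74, 47]) cube([108, 24, 1152]);


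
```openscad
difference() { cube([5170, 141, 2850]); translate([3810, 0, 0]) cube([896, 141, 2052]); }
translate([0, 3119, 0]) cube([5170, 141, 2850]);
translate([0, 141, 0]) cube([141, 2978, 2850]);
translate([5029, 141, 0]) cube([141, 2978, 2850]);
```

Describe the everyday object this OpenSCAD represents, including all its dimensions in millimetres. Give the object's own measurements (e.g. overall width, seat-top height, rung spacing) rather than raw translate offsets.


A single room: four walls, each 2850 mm tall and 141 mm thick, enclosing an outside footprint 5170×3260 mm (x × y), no floor or roof. The front and back walls (−y and +y sides) run the full x-width; the side walls fit between their inner faces. A door opening 896 mm wide and 2052 mm tall is cut through the front wall from the floor up, its −x edge 3810 mm from the wall's −x end.


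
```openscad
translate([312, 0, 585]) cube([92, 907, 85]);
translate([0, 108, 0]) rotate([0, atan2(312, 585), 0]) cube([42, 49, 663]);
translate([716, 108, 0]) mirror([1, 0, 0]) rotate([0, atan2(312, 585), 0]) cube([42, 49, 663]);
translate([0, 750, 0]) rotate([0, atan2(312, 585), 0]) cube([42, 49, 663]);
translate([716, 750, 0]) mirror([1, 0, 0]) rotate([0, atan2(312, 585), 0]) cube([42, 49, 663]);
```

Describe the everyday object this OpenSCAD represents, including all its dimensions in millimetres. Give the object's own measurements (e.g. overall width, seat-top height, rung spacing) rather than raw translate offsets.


A sawhorse. A 92×907×85 mm beam (x, y, z) sits on two A-frame leg pairs. Each pair is two raked legs of 42×49 mm section (49 mm along y) splaying symmetrically in x. Each leg rises 585 mm vertically over 312 mm of horizontal reach and is 663 mm long along its own axis. Every leg's outer bottom edge rests on the floor and its outer top edge meets a bottom edge of the beam — the left legs (tilting toward +x) meet the beam's −x bottom edge, the right legs (their mirror images, tilting toward −x) meet its +x bottom edge — so the leg tops tuck under the beam, the beam's underside is 585 mm above the floor, and the feet are 716 mm apart outside-to-outside with the beam centred between them. The two leg pairs are set in 108 mm from either end of the beam.


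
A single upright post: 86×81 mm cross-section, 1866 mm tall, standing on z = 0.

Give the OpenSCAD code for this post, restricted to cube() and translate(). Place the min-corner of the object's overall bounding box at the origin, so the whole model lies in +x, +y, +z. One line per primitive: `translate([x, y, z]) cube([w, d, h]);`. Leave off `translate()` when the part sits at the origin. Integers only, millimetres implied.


cube([86, 81, 1866]);


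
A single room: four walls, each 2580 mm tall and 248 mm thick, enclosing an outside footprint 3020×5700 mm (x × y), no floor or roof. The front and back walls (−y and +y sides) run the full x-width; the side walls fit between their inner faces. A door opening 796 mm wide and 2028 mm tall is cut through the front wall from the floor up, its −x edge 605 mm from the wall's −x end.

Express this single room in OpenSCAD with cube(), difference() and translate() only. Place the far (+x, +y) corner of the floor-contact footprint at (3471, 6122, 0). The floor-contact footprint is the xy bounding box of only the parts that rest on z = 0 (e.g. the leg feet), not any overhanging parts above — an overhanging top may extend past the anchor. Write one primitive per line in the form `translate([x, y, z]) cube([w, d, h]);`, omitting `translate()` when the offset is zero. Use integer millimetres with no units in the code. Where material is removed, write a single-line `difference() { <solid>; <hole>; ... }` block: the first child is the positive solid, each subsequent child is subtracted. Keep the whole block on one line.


difference() { translate([451, 422, 0]) cube([3020, 248, 2580]); translate([1056, 422, 0]) cube([796, 248, 2028]); }
translate([451, 5874, 0]) cube([3020, 248, 2580]);
translate([451, 670, 0]) cube([248, 5204, 2580]);
translate([3223, 670, 0]) cube([248, 5204, 2580]);


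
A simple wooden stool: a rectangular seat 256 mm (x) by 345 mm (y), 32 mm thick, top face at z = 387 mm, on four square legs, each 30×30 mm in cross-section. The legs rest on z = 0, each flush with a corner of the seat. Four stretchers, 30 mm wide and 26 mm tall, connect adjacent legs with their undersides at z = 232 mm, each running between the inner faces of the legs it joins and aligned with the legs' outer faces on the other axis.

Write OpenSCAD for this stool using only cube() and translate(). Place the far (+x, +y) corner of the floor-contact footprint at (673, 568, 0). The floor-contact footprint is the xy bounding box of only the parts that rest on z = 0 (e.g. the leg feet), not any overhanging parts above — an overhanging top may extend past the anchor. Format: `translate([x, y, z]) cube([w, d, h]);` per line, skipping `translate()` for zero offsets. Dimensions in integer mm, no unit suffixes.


translate([417, 223, 355]) cube([256, 345, 32]);
translate([417, 223, 0]) cube([30, 30, 355]);
translate([643, 223, 0]) cube([30, 30, 355]);
translate([417, 538, 0]) cube([30, 30, 355]);
translate([643, 538, 0]) cube([30, 30, 355]);
translate([447, 223, 232]) cube([196, 30, 26]);
translate([447, 538, 232]) cube([196, 30, 26]);
translate([417, 253, 232]) cube([30, 285, 26]);
translate([643, 253, 232]) cube([30, 285, 26]);


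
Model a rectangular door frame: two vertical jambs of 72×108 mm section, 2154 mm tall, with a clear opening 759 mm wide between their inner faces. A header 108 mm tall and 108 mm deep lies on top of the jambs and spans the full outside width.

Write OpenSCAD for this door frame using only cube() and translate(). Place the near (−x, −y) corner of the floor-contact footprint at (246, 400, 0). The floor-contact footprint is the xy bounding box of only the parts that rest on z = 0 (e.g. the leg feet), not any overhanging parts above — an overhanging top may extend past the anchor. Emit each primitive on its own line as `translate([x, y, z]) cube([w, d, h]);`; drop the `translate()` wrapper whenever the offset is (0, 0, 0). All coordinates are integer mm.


translate([246, 400, 0]) cube([72, 108, 2154]);
translate([1077, 400, 0]) cube([72, 108, 2154]);
translate([246, 400, 2154]) cube([903, 108, 108]);


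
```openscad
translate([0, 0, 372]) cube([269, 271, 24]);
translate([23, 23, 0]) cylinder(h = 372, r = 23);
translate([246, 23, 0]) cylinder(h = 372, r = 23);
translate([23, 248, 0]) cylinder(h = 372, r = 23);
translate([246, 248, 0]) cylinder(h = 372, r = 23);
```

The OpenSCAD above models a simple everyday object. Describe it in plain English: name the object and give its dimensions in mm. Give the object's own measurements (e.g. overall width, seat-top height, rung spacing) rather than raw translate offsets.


A simple wooden stool: a rectangular seat 269 mm (x) by 271 mm (y), 24 mm thick, top face at z = 396 mm, on four round legs, each 46 mm in diameter. The legs rest on z = 0, each leg's axis is inset half a diameter from the nearest pair of seat edges (so the leg's bounding box is flush with the corner).


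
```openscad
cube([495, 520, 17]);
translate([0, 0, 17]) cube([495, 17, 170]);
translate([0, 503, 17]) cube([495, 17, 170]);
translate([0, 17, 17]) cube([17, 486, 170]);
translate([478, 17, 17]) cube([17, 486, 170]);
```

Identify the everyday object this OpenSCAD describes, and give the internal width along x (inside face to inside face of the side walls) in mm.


An open box. The internal width is 461 mm.

A 495×520 base slab with four walls standing on it — an open box. The base is 495 mm wide and the walls are 17 mm thick, so the internal width is 495 − 2 × 17 = 461 mm.


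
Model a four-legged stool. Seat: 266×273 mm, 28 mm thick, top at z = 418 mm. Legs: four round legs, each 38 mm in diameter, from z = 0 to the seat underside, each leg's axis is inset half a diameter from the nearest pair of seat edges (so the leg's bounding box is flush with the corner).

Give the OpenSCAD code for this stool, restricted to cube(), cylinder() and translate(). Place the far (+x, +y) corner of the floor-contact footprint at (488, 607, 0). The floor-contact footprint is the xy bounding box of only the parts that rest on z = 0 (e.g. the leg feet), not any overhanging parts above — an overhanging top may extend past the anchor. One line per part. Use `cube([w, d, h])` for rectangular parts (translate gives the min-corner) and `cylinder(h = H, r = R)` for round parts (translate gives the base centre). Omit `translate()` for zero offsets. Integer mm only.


// leg_h = 418 - 28 = 390
translate([222, 334, 390]) cube([266, 273, 28]);
translate([241, 353, 0]) cylinder(h = 390, r = 19);
translate([469, 353, 0]) cylinder(h = 390, r = 19);
translate([241, 588, 0]) cylinder(h = 390, r = 19);
translate([469, 588, 0]) cylinder(h = 390, r = 19);


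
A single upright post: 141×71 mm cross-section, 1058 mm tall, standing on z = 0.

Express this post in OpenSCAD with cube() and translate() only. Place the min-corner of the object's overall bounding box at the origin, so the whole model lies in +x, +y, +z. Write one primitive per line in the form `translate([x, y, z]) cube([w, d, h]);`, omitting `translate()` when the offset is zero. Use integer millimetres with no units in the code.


cube([141, 71, 1058]);


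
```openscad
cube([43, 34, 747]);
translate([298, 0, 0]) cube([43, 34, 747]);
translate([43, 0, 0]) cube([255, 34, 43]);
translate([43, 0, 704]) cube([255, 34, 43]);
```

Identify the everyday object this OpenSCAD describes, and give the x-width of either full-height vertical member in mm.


A picture frame. The border width is 43 mm.

Four thin pieces enclosing a rectangular opening — a picture frame. The two full-height stiles are 747 mm tall; the top rail sits at z = 704 and is 43 mm tall, so the border above the opening is 747 − 704 = 43 mm, matching the stile x-width.


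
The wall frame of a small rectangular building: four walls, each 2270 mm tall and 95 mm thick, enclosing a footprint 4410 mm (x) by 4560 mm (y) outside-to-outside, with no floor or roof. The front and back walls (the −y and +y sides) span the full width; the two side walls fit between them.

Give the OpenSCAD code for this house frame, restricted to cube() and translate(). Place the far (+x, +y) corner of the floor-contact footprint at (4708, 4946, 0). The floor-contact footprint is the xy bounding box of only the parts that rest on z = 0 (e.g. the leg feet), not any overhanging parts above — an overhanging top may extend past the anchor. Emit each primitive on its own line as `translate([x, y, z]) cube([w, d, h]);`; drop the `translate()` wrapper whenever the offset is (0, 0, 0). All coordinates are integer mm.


translate([298, 386, 0]) cube([4410, 95, 2270]);
translate([298, 4851, 0]) cube([4410, 95, 2270]);
translate([298, 481, 0]) cube([95, 4370, 2270]);
translate([4613, 481, 0]) cube([95, 4370, 2270]);
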